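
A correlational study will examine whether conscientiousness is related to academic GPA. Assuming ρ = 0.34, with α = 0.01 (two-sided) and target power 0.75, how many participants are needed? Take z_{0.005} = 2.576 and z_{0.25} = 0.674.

Fisher's z: C = ½·ln((1+r)/(1−r)) = ½·ln(2.0303) = 0.3541.
n = ((z_{α/2} + z_β)/C)² + 3.
(2.576 + 0.674) / 0.3541 = 3.250 / 0.3541 = 9.178.
n = 9.178² + 3 = 84.24 + 3 = 87.2.
Round up.

n = 88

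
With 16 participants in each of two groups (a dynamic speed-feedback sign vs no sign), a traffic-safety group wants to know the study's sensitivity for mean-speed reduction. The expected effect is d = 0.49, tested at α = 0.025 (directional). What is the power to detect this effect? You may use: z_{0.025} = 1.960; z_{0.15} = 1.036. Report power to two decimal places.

For two equal groups, power = Φ(d·√(n/2) − z_{α}).
d·√(n/2) = 0.49 × √(16/2) = 0.49 × 2.828 = 1.386.
z_β = 1.386 − 1.960 = -0.574.
Power = Φ(-0.574) = 0.283.

power ≈ 0.28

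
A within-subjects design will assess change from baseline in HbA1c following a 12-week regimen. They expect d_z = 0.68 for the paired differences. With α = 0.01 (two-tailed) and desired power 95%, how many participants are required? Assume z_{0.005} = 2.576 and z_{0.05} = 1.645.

For a paired (one-sample on differences) test: n = ((z_{α/2} + z_β) / d)².
z_{α/2} + z_β = 2.576 + 1.645 = 4.221.
n = (4.221 / 0.68)² = 6.207² = 38.53.
Round up.

n = 39 pairs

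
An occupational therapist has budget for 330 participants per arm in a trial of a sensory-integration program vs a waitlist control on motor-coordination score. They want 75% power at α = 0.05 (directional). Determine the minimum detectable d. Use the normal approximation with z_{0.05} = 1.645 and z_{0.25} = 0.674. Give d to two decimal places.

d_min ≈ 0.18

For two independent groups of n = 330 each: d_min = (z_{α} + z_β)·√(2/n).
z-sum = 1.645 + 0.674 = 2.319.
d_min = 2.319 × √(2/330) = 2.319 × 0.0778 = 0.181.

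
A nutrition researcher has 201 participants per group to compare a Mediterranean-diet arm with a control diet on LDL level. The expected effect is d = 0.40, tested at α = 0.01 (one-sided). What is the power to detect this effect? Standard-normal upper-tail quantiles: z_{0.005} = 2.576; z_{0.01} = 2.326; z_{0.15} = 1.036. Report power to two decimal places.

For two equal groups, power = Φ(d·√(n/2) − z_{α}).
d·√(n/2) = 0.40 × √(201/2) = 0.40 × 10.025 = 4.010.
z_β = 4.010 − 2.326 = 1.684.
Power = Φ(1.684) = 0.954.

power ≈ 0.95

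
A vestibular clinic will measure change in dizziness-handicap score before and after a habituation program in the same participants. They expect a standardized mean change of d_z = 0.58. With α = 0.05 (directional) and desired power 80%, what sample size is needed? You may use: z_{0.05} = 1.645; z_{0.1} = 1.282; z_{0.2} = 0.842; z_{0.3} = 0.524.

For a paired (one-sample on differences) test: n = ((z_{α} + z_β) / d)².
z_{α} + z_β = 1.645 + 0.842 = 2.487.
n = (2.487 / 0.58)² = 4.288² = 18.39.
Round up.

n = 19 pairs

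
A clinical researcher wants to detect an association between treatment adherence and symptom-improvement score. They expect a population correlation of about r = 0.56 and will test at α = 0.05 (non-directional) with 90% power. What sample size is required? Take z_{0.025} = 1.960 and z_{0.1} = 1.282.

Fisher's z: C = ½·ln((1+r)/(1−r)) = ½·ln(3.5455) = 0.6328.
n = ((z_{α/2} + z_β)/C)² + 3.
(1.960 + 1.282) / 0.6328 = 3.242 / 0.6328 = 5.123.
n = 5.123² + 3 = 26.25 + 3 = 29.2.
Round up.

n = 30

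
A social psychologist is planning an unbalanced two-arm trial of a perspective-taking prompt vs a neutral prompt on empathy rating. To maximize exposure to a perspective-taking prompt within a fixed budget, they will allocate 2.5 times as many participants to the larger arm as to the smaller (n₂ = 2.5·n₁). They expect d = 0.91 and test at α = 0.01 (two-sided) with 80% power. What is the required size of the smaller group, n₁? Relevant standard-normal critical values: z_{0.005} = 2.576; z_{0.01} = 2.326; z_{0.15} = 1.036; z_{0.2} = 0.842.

With allocation ratio k = n₂/n₁ = 2.5, Var(x̄₁−x̄₂) = σ²(1/n₁ + 1/(k·n₁)) = σ²·(k+1)/(k·n₁).
So n₁ = (1 + 1/k)·((z_{α/2} + z_β)/d)² = 1.400 × (3.418/0.91)².
n₁ = 1.400 × 14.11 = 19.8.
Round up: n₁ = 20, giving n₂ = 2.5 × 20 = 50.

n₁ = 20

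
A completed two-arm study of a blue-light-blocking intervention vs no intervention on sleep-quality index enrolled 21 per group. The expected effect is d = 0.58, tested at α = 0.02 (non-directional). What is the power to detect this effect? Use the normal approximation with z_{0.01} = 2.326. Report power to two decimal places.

power ≈ 0.33

For two equal groups, power = Φ(d·√(n/2) − z_{α/2}).
d·√(n/2) = 0.58 × √(21/2) = 0.58 × 3.240 = 1.879.
z_β = 1.879 − 2.326 = -0.447.
Power = Φ(-0.447) = 0.328.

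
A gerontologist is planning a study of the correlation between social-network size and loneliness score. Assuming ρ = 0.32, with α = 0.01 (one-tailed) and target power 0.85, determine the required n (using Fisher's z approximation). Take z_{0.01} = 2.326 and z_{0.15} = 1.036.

n = 106

Fisher's z: C = ½·ln((1+r)/(1−r)) = ½·ln(1.9412) = 0.3316.
n = ((z_{α} + z_β)/C)² + 3.
(2.326 + 1.036) / 0.3316 = 3.362 / 0.3316 = 10.139.
n = 10.139² + 3 = 102.79 + 3 = 105.8.
Round up.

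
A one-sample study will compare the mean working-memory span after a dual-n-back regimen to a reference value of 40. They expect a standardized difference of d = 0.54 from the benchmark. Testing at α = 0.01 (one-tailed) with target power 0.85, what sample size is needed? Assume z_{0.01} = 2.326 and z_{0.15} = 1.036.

n = 39

For a one-sample test: n = ((z_{α} + z_β) / d)².
z_{α} + z_β = 2.326 + 1.036 = 3.362.
n = (3.362 / 0.54)² = 6.226² = 38.76.
Round up.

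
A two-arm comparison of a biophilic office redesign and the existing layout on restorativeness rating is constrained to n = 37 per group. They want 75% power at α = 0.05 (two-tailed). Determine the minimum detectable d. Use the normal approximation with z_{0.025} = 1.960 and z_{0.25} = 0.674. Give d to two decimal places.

For two independent groups of n = 37 each: d_min = (z_{α/2} + z_β)·√(2/n).
z-sum = 1.960 + 0.674 = 2.634.
d_min = 2.634 × √(2/37) = 2.634 × 0.2325 = 0.612.

d_min ≈ 0.61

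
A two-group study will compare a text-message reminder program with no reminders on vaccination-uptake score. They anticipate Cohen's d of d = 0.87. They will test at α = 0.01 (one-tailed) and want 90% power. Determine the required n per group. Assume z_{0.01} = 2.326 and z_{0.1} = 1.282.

n = 35 per group

For two independent groups with equal n: n = 2·((z_{α} + z_β) / d)².
z_{α} + z_β = 2.326 + 1.282 = 3.608.
n = 2 × (3.608 / 0.87)² = 2 × 4.147² = 2 × 17.20 = 34.4.
Round up to the next whole participant.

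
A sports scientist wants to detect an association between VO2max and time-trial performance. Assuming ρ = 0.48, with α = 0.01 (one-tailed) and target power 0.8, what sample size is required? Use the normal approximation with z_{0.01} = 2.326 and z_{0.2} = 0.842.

n = 40

Fisher's z: C = ½·ln((1+r)/(1−r)) = ½·ln(2.8462) = 0.5230.
n = ((z_{α} + z_β)/C)² + 3.
(2.326 + 0.842) / 0.5230 = 3.168 / 0.5230 = 6.057.
n = 6.057² + 3 = 36.69 + 3 = 39.7.
Round up.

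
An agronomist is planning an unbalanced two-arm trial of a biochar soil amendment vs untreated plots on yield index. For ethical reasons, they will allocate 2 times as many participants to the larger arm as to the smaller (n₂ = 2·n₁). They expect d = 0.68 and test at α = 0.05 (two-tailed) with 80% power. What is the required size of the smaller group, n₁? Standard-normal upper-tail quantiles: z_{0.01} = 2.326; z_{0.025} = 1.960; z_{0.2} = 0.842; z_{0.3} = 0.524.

With allocation ratio k = n₂/n₁ = 2, Var(x̄₁−x̄₂) = σ²(1/n₁ + 1/(k·n₁)) = σ²·(k+1)/(k·n₁).
So n₁ = (1 + 1/k)·((z_{α/2} + z_β)/d)² = 1.500 × (2.802/0.68)².
n₁ = 1.500 × 16.98 = 25.5.
Round up: n₁ = 26, giving n₂ = 2 × 26 = 52.

n₁ = 26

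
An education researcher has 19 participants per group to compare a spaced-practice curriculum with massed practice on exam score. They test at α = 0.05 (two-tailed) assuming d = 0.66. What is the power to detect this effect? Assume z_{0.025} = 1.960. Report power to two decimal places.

For two equal groups, power = Φ(d·√(n/2) − z_{α/2}).
d·√(n/2) = 0.66 × √(19/2) = 0.66 × 3.082 = 2.034.
z_β = 2.034 − 1.960 = 0.074.
Power = Φ(0.074) = 0.530.

power ≈ 0.53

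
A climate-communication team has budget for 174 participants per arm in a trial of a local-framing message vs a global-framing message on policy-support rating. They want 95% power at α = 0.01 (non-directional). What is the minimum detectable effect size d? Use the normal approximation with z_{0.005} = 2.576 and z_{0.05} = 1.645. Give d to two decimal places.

For two independent groups of n = 174 each: d_min = (z_{α/2} + z_β)·√(2/n).
z-sum = 2.576 + 1.645 = 4.221.
d_min = 4.221 × √(2/174) = 4.221 × 0.1072 = 0.453.

d_min ≈ 0.45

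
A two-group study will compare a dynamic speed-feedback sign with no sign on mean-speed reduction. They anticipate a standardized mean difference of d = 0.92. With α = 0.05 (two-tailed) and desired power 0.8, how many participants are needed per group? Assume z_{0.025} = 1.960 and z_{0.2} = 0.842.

For two independent groups with equal n: n = 2·((z_{α/2} + z_β) / d)².
z_{α/2} + z_β = 1.960 + 0.842 = 2.802.
n = 2 × (2.802 / 0.92)² = 2 × 3.046² = 2 × 9.28 = 18.6.
Round up to the next whole participant.

n = 19 per group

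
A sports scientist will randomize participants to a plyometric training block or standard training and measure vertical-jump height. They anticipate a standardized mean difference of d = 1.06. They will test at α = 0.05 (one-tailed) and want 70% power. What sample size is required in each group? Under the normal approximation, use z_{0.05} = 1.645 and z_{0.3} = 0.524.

For two independent groups with equal n: n = 2·((z_{α} + z_β) / d)².
z_{α} + z_β = 1.645 + 0.524 = 2.169.
n = 2 × (2.169 / 1.06)² = 2 × 2.046² = 2 × 4.19 = 8.4.
Round up to the next whole participant.

n = 9 per group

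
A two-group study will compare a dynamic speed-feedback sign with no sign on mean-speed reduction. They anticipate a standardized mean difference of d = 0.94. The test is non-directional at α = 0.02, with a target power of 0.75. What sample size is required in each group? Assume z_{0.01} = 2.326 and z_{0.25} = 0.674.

n = 21 per group

For two independent groups with equal n: n = 2·((z_{α/2} + z_β) / d)².
z_{α/2} + z_β = 2.326 + 0.674 = 3.000.
n = 2 × (3.000 / 0.94)² = 2 × 3.191² = 2 × 10.19 = 20.4.
Round up to the next whole participant.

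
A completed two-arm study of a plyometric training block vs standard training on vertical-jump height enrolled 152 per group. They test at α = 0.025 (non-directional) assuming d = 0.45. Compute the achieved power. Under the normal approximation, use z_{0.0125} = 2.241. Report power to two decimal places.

For two equal groups, power = Φ(d·√(n/2) − z_{α/2}).
d·√(n/2) = 0.45 × √(152/2) = 0.45 × 8.718 = 3.923.
z_β = 3.923 − 2.241 = 1.682.
Power = Φ(1.682) = 0.954.

power ≈ 0.95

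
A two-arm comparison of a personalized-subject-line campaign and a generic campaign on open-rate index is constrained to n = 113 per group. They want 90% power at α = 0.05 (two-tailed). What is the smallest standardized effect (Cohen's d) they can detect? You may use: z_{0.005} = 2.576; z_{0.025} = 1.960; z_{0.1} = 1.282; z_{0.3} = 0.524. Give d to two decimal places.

d_min ≈ 0.43

For two independent groups of n = 113 each: d_min = (z_{α/2} + z_β)·√(2/n).
z-sum = 1.960 + 1.282 = 3.242.
d_min = 3.242 × √(2/113) = 3.242 × 0.1330 = 0.431.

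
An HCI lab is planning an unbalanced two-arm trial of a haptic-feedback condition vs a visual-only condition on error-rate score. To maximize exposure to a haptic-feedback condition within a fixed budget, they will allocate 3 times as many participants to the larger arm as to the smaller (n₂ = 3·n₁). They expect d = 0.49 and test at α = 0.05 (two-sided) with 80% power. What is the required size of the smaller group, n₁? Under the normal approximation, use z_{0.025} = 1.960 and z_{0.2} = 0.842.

n₁ = 44

With allocation ratio k = n₂/n₁ = 3, Var(x̄₁−x̄₂) = σ²(1/n₁ + 1/(k·n₁)) = σ²·(k+1)/(k·n₁).
So n₁ = (1 + 1/k)·((z_{α/2} + z_β)/d)² = 1.333 × (2.802/0.49)².
n₁ = 1.333 × 32.70 = 43.6.
Round up: n₁ = 44, giving n₂ = 3 × 44 = 132.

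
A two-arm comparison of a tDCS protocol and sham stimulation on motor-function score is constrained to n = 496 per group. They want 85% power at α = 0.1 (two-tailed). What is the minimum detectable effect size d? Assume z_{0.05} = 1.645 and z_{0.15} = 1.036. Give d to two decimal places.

For two independent groups of n = 496 each: d_min = (z_{α/2} + z_β)·√(2/n).
z-sum = 1.645 + 1.036 = 2.681.
d_min = 2.681 × √(2/496) = 2.681 × 0.0635 = 0.170.

d_min ≈ 0.17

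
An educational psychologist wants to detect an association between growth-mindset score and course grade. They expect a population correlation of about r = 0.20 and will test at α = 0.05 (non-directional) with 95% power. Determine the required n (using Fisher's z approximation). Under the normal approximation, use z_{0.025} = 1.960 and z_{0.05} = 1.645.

n = 320

Fisher's z: C = ½·ln((1+r)/(1−r)) = ½·ln(1.5000) = 0.2027.
n = ((z_{α/2} + z_β)/C)² + 3.
(1.960 + 1.645) / 0.2027 = 3.605 / 0.2027 = 17.785.
n = 17.785² + 3 = 316.30 + 3 = 319.3.
Round up.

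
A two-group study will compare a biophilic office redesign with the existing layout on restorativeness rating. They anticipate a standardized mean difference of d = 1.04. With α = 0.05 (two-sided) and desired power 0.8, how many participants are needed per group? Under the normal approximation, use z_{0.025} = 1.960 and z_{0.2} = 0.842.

n = 15 per group

For two independent groups with equal n: n = 2·((z_{α/2} + z_β) / d)².
z_{α/2} + z_β = 1.960 + 0.842 = 2.802.
n = 2 × (2.802 / 1.04)² = 2 × 2.694² = 2 × 7.26 = 14.5.
Round up to the next whole participant.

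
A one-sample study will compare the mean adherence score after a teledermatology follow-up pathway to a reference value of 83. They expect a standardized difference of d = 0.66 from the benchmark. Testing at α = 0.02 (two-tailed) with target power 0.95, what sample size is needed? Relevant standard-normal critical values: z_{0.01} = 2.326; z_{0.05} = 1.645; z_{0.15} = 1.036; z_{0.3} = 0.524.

n = 37

For a one-sample test: n = ((z_{α/2} + z_β) / d)².
z_{α/2} + z_β = 2.326 + 1.645 = 3.971.
n = (3.971 / 0.66)² = 6.017² = 36.20.
Round up.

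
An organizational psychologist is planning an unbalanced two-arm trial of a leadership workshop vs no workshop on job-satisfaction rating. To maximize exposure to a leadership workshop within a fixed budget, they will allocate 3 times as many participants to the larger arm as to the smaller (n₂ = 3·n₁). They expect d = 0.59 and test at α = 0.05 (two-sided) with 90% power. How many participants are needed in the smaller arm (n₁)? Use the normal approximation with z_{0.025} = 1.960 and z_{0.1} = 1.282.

n₁ = 41

With allocation ratio k = n₂/n₁ = 3, Var(x̄₁−x̄₂) = σ²(1/n₁ + 1/(k·n₁)) = σ²·(k+1)/(k·n₁).
So n₁ = (1 + 1/k)·((z_{α/2} + z_β)/d)² = 1.333 × (3.242/0.59)².
n₁ = 1.333 × 30.19 = 40.3.
Round up: n₁ = 41, giving n₂ = 3 × 41 = 123.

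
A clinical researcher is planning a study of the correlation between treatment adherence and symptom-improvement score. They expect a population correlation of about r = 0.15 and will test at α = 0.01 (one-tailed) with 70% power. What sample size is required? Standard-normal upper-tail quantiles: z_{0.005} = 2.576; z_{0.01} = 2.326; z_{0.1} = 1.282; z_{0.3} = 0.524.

n = 359

Fisher's z: C = ½·ln((1+r)/(1−r)) = ½·ln(1.3529) = 0.1511.
n = ((z_{α} + z_β)/C)² + 3.
(2.326 + 0.524) / 0.1511 = 2.850 / 0.1511 = 18.862.
n = 18.862² + 3 = 355.76 + 3 = 358.8.
Round up.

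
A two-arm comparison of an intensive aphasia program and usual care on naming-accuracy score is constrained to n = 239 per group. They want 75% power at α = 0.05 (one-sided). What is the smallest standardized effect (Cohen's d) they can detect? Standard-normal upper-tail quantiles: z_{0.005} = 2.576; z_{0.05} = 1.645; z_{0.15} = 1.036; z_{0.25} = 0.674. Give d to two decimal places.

For two independent groups of n = 239 each: d_min = (z_{α} + z_β)·√(2/n).
z-sum = 1.645 + 0.674 = 2.319.
d_min = 2.319 × √(2/239) = 2.319 × 0.0915 = 0.212.

d_min ≈ 0.21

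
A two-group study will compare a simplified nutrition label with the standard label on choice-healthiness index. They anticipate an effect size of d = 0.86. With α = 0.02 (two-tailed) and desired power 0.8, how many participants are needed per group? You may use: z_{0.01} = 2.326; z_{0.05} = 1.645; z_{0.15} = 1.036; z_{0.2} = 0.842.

n = 28 per group

For two independent groups with equal n: n = 2·((z_{α/2} + z_β) / d)².
z_{α/2} + z_β = 2.326 + 0.842 = 3.168.
n = 2 × (3.168 / 0.86)² = 2 × 3.684² = 2 × 13.57 = 27.1.
Round up to the next whole participant.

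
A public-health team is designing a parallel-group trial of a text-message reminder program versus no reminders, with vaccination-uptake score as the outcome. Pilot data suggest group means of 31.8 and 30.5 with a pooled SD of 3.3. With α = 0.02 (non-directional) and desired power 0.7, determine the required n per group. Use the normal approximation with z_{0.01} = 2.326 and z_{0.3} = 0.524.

n = 105 per group

Cohen's d = |M₁ − M₂| / SD_pooled = |31.8 − 30.5| / 3.3 = 1.3 / 3.3 = 0.394.
For two independent groups with equal n: n = 2·((z_{α/2} + z_β) / d)².
z_{α/2} + z_β = 2.326 + 0.524 = 2.850.
n = 2 × (2.850 / 0.394)² = 2 × 7.234² = 2 × 52.32 = 104.6.
Round up to the next whole participant.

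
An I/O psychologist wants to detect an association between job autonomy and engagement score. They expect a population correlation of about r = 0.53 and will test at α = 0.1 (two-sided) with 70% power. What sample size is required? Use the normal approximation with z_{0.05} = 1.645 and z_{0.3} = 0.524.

Fisher's z: C = ½·ln((1+r)/(1−r)) = ½·ln(3.2553) = 0.5901.
n = ((z_{α/2} + z_β)/C)² + 3.
(1.645 + 0.524) / 0.5901 = 2.169 / 0.5901 = 3.676.
n = 3.676² + 3 = 13.51 + 3 = 16.5.
Round up.

n = 17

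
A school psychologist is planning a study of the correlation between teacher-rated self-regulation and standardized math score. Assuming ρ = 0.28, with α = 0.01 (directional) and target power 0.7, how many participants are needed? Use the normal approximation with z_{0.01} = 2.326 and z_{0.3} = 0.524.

Fisher's z: C = ½·ln((1+r)/(1−r)) = ½·ln(1.7778) = 0.2877.
n = ((z_{α} + z_β)/C)² + 3.
(2.326 + 0.524) / 0.2877 = 2.850 / 0.2877 = 9.906.
n = 9.906² + 3 = 98.13 + 3 = 101.1.
Round up.

n = 102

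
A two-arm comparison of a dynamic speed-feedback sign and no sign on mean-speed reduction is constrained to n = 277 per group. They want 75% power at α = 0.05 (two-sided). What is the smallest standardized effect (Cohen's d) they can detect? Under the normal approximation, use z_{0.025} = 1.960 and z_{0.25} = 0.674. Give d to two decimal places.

For two independent groups of n = 277 each: d_min = (z_{α/2} + z_β)·√(2/n).
z-sum = 1.960 + 0.674 = 2.634.
d_min = 2.634 × √(2/277) = 2.634 × 0.0850 = 0.224.

d_min ≈ 0.22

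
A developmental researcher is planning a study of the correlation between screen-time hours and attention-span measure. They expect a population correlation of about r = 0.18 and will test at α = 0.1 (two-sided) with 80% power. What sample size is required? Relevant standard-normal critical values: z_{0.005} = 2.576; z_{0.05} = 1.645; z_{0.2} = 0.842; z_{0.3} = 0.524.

n = 190

Fisher's z: C = ½·ln((1+r)/(1−r)) = ½·ln(1.4390) = 0.1820.
n = ((z_{α/2} + z_β)/C)² + 3.
(1.645 + 0.842) / 0.1820 = 2.487 / 0.1820 = 13.665.
n = 13.665² + 3 = 186.73 + 3 = 189.7.
Round up.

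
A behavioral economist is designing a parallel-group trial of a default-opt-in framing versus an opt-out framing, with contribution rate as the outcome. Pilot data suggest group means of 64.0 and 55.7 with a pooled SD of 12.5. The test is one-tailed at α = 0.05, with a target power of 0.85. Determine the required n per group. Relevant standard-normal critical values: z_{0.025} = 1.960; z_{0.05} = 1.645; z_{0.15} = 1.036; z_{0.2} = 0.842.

n = 33 per group

Cohen's d = |M₁ − M₂| / SD_pooled = |64.0 − 55.7| / 12.5 = 8.3 / 12.5 = 0.664.
For two independent groups with equal n: n = 2·((z_{α} + z_β) / d)².
z_{α} + z_β = 1.645 + 1.036 = 2.681.
n = 2 × (2.681 / 0.664)² = 2 × 4.038² = 2 × 16.30 = 32.6.
Round up to the next whole participant.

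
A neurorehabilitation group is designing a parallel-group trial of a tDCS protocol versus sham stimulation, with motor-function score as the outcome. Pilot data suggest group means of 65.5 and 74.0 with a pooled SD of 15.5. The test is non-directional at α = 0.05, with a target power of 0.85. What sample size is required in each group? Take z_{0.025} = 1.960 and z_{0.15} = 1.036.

Cohen's d = |M₁ − M₂| / SD_pooled = |65.5 − 74.0| / 15.5 = 8.5 / 15.5 = 0.548.
For two independent groups with equal n: n = 2·((z_{α/2} + z_β) / d)².
z_{α/2} + z_β = 1.960 + 1.036 = 2.996.
n = 2 × (2.996 / 0.548)² = 2 × 5.467² = 2 × 29.89 = 59.8.
Round up to the next whole participant.

n = 60 per group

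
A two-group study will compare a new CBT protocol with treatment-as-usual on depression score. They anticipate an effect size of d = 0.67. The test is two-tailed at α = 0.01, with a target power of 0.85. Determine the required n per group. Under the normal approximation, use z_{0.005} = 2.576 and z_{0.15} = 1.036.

For two independent groups with equal n: n = 2·((z_{α/2} + z_β) / d)².
z_{α/2} + z_β = 2.576 + 1.036 = 3.612.
n = 2 × (3.612 / 0.67)² = 2 × 5.391² = 2 × 29.06 = 58.1.
Round up to the next whole participant.

n = 59 per group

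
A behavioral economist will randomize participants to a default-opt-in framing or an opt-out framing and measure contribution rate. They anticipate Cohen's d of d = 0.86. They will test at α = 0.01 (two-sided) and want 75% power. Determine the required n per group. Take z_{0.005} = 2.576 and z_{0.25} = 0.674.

For two independent groups with equal n: n = 2·((z_{α/2} + z_β) / d)².
z_{α/2} + z_β = 2.576 + 0.674 = 3.250.
n = 2 × (3.250 / 0.86)² = 2 × 3.779² = 2 × 14.28 = 28.6.
Round up to the next whole participant.

n = 29 per group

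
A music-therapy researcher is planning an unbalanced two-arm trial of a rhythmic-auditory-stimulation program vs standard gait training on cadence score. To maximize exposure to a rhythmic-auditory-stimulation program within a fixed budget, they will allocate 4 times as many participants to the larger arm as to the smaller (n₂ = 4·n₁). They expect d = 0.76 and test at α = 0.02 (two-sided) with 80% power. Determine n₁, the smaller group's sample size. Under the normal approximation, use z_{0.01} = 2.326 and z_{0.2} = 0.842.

With allocation ratio k = n₂/n₁ = 4, Var(x̄₁−x̄₂) = σ²(1/n₁ + 1/(k·n₁)) = σ²·(k+1)/(k·n₁).
So n₁ = (1 + 1/k)·((z_{α/2} + z_β)/d)² = 1.250 × (3.168/0.76)².
n₁ = 1.250 × 17.38 = 21.7.
Round up: n₁ = 22, giving n₂ = 4 × 22 = 88.

n₁ = 22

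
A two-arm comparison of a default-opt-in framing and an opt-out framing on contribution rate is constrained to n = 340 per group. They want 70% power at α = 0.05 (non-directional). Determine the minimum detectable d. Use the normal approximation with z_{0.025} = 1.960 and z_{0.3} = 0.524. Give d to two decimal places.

d_min ≈ 0.19

For two independent groups of n = 340 each: d_min = (z_{α/2} + z_β)·√(2/n).
z-sum = 1.960 + 0.524 = 2.484.
d_min = 2.484 × √(2/340) = 2.484 × 0.0767 = 0.191.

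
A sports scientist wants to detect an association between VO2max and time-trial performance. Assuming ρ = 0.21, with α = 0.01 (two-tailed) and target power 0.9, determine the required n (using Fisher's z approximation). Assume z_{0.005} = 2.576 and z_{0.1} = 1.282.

n = 331

Fisher's z: C = ½·ln((1+r)/(1−r)) = ½·ln(1.5316) = 0.2132.
n = ((z_{α/2} + z_β)/C)² + 3.
(2.576 + 1.282) / 0.2132 = 3.858 / 0.2132 = 18.096.
n = 18.096² + 3 = 327.45 + 3 = 330.5.
Round up.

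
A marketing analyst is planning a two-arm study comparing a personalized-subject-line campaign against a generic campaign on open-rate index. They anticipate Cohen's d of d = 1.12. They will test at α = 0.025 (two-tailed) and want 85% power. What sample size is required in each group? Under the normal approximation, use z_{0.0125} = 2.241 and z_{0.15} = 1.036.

n = 18 per group

For two independent groups with equal n: n = 2·((z_{α/2} + z_β) / d)².
z_{α/2} + z_β = 2.241 + 1.036 = 3.277.
n = 2 × (3.277 / 1.12)² = 2 × 2.926² = 2 × 8.56 = 17.1.
Round up to the next whole participant.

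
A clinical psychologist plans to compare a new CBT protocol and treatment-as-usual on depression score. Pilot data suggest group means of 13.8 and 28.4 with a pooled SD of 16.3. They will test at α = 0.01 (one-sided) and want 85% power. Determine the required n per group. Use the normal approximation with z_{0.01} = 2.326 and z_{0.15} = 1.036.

Cohen's d = |M₁ − M₂| / SD_pooled = |13.8 − 28.4| / 16.3 = 14.6 / 16.3 = 0.896.
For two independent groups with equal n: n = 2·((z_{α} + z_β) / d)².
z_{α} + z_β = 2.326 + 1.036 = 3.362.
n = 2 × (3.362 / 0.896)² = 2 × 3.752² = 2 × 14.08 = 28.2.
Round up to the next whole participant.

n = 29 per group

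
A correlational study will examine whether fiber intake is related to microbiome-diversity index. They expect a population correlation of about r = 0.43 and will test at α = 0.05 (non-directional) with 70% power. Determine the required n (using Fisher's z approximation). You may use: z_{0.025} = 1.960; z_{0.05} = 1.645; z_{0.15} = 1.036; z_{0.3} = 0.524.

Fisher's z: C = ½·ln((1+r)/(1−r)) = ½·ln(2.5088) = 0.4599.
n = ((z_{α/2} + z_β)/C)² + 3.
(1.960 + 0.524) / 0.4599 = 2.484 / 0.4599 = 5.401.
n = 5.401² + 3 = 29.17 + 3 = 32.2.
Round up.

n = 33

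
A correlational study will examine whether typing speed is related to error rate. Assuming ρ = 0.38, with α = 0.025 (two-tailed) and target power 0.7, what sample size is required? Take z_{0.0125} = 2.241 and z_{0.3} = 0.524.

Fisher's z: C = ½·ln((1+r)/(1−r)) = ½·ln(2.2258) = 0.4001.
n = ((z_{α/2} + z_β)/C)² + 3.
(2.241 + 0.524) / 0.4001 = 2.765 / 0.4001 = 6.911.
n = 6.911² + 3 = 47.76 + 3 = 50.8.
Round up.

n = 51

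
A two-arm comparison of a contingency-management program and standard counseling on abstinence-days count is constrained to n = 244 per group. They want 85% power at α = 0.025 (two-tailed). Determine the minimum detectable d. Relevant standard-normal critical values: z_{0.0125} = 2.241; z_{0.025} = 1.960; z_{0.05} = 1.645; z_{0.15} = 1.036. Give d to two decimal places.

For two independent groups of n = 244 each: d_min = (z_{α/2} + z_β)·√(2/n).
z-sum = 2.241 + 1.036 = 3.277.
d_min = 3.277 × √(2/244) = 3.277 × 0.0905 = 0.297.

d_min ≈ 0.30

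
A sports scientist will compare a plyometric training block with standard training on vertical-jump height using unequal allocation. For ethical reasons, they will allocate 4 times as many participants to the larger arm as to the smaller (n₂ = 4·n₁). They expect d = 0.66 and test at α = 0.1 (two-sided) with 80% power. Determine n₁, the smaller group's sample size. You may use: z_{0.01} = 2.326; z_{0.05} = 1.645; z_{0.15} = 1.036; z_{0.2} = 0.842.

n₁ = 18

With allocation ratio k = n₂/n₁ = 4, Var(x̄₁−x̄₂) = σ²(1/n₁ + 1/(k·n₁)) = σ²·(k+1)/(k·n₁).
So n₁ = (1 + 1/k)·((z_{α/2} + z_β)/d)² = 1.250 × (2.487/0.66)².
n₁ = 1.250 × 14.20 = 17.7.
Round up: n₁ = 18, giving n₂ = 4 × 18 = 72.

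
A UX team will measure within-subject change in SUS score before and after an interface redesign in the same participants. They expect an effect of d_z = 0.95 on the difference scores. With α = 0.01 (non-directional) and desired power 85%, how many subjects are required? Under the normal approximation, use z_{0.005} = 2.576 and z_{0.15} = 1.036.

For a paired (one-sample on differences) test: n = ((z_{α/2} + z_β) / d)².
z_{α/2} + z_β = 2.576 + 1.036 = 3.612.
n = (3.612 / 0.95)² = 3.802² = 14.46.
Round up.

n = 15 pairs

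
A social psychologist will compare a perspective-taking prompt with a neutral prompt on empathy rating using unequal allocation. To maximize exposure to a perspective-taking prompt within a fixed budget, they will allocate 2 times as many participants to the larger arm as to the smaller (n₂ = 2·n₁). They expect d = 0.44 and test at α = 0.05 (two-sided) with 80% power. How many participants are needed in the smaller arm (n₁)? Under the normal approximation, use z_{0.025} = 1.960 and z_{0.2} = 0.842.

n₁ = 61

With allocation ratio k = n₂/n₁ = 2, Var(x̄₁−x̄₂) = σ²(1/n₁ + 1/(k·n₁)) = σ²·(k+1)/(k·n₁).
So n₁ = (1 + 1/k)·((z_{α/2} + z_β)/d)² = 1.500 × (2.802/0.44)².
n₁ = 1.500 × 40.55 = 60.8.
Round up: n₁ = 61, giving n₂ = 2 × 61 = 122.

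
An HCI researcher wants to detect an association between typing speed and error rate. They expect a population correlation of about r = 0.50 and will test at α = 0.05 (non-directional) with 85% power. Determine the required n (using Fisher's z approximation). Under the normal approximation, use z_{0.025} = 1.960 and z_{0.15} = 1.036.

n = 33

Fisher's z: C = ½·ln((1+r)/(1−r)) = ½·ln(3.0000) = 0.5493.
n = ((z_{α/2} + z_β)/C)² + 3.
(1.960 + 1.036) / 0.5493 = 2.996 / 0.5493 = 5.454.
n = 5.454² + 3 = 29.75 + 3 = 32.7.
Round up.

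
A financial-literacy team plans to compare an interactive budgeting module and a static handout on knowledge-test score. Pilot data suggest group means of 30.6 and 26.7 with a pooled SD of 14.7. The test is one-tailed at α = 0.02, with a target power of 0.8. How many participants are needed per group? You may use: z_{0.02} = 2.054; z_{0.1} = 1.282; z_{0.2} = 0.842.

Cohen's d = |M₁ − M₂| / SD_pooled = |30.6 − 26.7| / 14.7 = 3.9 / 14.7 = 0.265.
For two independent groups with equal n: n = 2·((z_{α} + z_β) / d)².
z_{α} + z_β = 2.054 + 0.842 = 2.896.
n = 2 × (2.896 / 0.265)² = 2 × 10.928² = 2 × 119.43 = 238.9.
Round up to the next whole participant.

n = 239 per group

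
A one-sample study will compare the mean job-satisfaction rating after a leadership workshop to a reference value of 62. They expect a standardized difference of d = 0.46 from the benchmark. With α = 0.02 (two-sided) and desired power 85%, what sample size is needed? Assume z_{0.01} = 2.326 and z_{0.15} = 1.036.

n = 54

For a one-sample test: n = ((z_{α/2} + z_β) / d)².
z_{α/2} + z_β = 2.326 + 1.036 = 3.362.
n = (3.362 / 0.46)² = 7.309² = 53.42.
Round up.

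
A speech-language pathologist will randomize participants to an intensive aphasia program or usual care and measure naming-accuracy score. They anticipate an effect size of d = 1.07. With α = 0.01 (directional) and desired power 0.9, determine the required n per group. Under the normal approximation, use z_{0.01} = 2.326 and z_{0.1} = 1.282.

For two independent groups with equal n: n = 2·((z_{α} + z_β) / d)².
z_{α} + z_β = 2.326 + 1.282 = 3.608.
n = 2 × (3.608 / 1.07)² = 2 × 3.372² = 2 × 11.37 = 22.7.
Round up to the next whole participant.

n = 23 per group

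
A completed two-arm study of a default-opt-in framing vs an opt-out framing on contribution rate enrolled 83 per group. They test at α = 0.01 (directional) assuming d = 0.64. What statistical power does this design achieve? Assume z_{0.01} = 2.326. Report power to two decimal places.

For two equal groups, power = Φ(d·√(n/2) − z_{α}).
d·√(n/2) = 0.64 × √(83/2) = 0.64 × 6.442 = 4.123.
z_β = 4.123 − 2.326 = 1.797.
Power = Φ(1.797) = 0.964.

power ≈ 0.96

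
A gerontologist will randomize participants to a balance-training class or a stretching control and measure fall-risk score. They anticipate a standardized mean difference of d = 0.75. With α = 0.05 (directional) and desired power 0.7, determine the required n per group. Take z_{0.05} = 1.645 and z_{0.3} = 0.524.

n = 17 per group

For two independent groups with equal n: n = 2·((z_{α} + z_β) / d)².
z_{α} + z_β = 1.645 + 0.524 = 2.169.
n = 2 × (2.169 / 0.75)² = 2 × 2.892² = 2 × 8.36 = 16.7.
Round up to the next whole participant.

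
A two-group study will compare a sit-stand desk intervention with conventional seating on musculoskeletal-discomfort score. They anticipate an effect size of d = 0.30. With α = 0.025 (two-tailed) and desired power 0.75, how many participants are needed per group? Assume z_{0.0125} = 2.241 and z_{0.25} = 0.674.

For two independent groups with equal n: n = 2·((z_{α/2} + z_β) / d)².
z_{α/2} + z_β = 2.241 + 0.674 = 2.915.
n = 2 × (2.915 / 0.30)² = 2 × 9.717² = 2 × 94.41 = 188.8.
Round up to the next whole participant.

n = 189 per group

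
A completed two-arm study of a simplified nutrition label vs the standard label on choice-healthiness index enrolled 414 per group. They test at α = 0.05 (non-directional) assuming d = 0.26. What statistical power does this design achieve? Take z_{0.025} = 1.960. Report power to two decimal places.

For two equal groups, power = Φ(d·√(n/2) − z_{α/2}).
d·√(n/2) = 0.26 × √(414/2) = 0.26 × 14.387 = 3.741.
z_β = 3.741 − 1.960 = 1.781.
Power = Φ(1.781) = 0.963.

power ≈ 0.96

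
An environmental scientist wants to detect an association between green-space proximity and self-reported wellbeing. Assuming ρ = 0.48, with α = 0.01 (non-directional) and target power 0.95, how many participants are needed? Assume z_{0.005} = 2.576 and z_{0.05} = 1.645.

n = 69

Fisher's z: C = ½·ln((1+r)/(1−r)) = ½·ln(2.8462) = 0.5230.
n = ((z_{α/2} + z_β)/C)² + 3.
(2.576 + 1.645) / 0.5230 = 4.221 / 0.5230 = 8.071.
n = 8.071² + 3 = 65.14 + 3 = 68.1.
Round up.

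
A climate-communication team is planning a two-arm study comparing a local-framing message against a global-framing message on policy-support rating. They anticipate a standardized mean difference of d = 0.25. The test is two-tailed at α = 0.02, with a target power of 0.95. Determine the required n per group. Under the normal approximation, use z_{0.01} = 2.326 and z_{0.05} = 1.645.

For two independent groups with equal n: n = 2·((z_{α/2} + z_β) / d)².
z_{α/2} + z_β = 2.326 + 1.645 = 3.971.
n = 2 × (3.971 / 0.25)² = 2 × 15.884² = 2 × 252.30 = 504.6.
Round up to the next whole participant.

n = 505 per group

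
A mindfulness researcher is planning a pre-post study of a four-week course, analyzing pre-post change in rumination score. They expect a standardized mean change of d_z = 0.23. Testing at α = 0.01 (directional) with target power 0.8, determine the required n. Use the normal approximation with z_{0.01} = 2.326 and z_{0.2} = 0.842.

n = 190 pairs

For a paired (one-sample on differences) test: n = ((z_{α} + z_β) / d)².
z_{α} + z_β = 2.326 + 0.842 = 3.168.
n = (3.168 / 0.23)² = 13.774² = 189.72.
Round up.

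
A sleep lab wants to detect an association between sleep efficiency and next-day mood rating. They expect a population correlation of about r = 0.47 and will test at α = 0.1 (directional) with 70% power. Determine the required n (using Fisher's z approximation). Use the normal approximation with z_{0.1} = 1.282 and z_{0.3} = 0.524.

n = 16

Fisher's z: C = ½·ln((1+r)/(1−r)) = ½·ln(2.7736) = 0.5101.
n = ((z_{α} + z_β)/C)² + 3.
(1.282 + 0.524) / 0.5101 = 1.806 / 0.5101 = 3.540.
n = 3.540² + 3 = 12.54 + 3 = 15.5.
Round up.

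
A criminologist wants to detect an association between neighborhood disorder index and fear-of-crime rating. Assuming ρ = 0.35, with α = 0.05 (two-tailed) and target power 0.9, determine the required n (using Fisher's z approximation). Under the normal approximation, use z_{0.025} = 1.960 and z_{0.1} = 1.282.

Fisher's z: C = ½·ln((1+r)/(1−r)) = ½·ln(2.0769) = 0.3654.
n = ((z_{α/2} + z_β)/C)² + 3.
(1.960 + 1.282) / 0.3654 = 3.242 / 0.3654 = 8.872.
n = 8.872² + 3 = 78.72 + 3 = 81.7.
Round up.

n = 82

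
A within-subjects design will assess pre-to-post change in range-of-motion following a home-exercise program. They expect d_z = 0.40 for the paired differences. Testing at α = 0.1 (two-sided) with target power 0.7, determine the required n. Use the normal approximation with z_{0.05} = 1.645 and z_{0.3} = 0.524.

n = 30 pairs

For a paired (one-sample on differences) test: n = ((z_{α/2} + z_β) / d)².
z_{α/2} + z_β = 1.645 + 0.524 = 2.169.
n = (2.169 / 0.40)² = 5.422² = 29.40.
Round up.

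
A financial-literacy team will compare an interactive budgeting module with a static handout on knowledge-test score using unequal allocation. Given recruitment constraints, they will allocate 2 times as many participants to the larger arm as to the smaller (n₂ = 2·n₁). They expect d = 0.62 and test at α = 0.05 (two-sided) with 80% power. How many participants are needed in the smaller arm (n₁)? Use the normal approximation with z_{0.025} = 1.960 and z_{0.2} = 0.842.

With allocation ratio k = n₂/n₁ = 2, Var(x̄₁−x̄₂) = σ²(1/n₁ + 1/(k·n₁)) = σ²·(k+1)/(k·n₁).
So n₁ = (1 + 1/k)·((z_{α/2} + z_β)/d)² = 1.500 × (2.802/0.62)².
n₁ = 1.500 × 20.42 = 30.6.
Round up: n₁ = 31, giving n₂ = 2 × 31 = 62.

n₁ = 31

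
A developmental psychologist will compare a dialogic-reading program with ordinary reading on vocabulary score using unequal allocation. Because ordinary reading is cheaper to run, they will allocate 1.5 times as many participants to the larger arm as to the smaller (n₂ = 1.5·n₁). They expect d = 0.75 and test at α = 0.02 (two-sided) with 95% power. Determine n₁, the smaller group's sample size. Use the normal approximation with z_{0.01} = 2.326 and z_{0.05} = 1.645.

n₁ = 47

With allocation ratio k = n₂/n₁ = 1.5, Var(x̄₁−x̄₂) = σ²(1/n₁ + 1/(k·n₁)) = σ²·(k+1)/(k·n₁).
So n₁ = (1 + 1/k)·((z_{α/2} + z_β)/d)² = 1.667 × (3.971/0.75)².
n₁ = 1.667 × 28.03 = 46.7.
Round up: n₁ = 47, giving n₂ = ⌈1.5 × 47⌉ = ⌈70.5⌉ = 71.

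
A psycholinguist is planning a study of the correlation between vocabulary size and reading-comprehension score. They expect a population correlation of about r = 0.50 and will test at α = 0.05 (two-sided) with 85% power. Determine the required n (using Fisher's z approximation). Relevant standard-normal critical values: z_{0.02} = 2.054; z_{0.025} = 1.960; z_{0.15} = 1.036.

n = 33

Fisher's z: C = ½·ln((1+r)/(1−r)) = ½·ln(3.0000) = 0.5493.
n = ((z_{α/2} + z_β)/C)² + 3.
(1.960 + 1.036) / 0.5493 = 2.996 / 0.5493 = 5.454.
n = 5.454² + 3 = 29.75 + 3 = 32.7.
Round up.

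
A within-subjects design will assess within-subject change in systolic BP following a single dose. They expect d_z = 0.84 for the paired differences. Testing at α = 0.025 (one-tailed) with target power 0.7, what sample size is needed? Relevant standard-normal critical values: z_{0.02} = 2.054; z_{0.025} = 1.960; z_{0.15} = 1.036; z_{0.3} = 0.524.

n = 9 pairs

For a paired (one-sample on differences) test: n = ((z_{α} + z_β) / d)².
z_{α} + z_β = 1.960 + 0.524 = 2.484.
n = (2.484 / 0.84)² = 2.957² = 8.74.
Round up.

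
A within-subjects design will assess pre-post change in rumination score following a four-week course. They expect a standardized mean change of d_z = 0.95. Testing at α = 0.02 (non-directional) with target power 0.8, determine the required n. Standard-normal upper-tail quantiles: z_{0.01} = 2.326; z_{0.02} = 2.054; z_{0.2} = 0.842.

For a paired (one-sample on differences) test: n = ((z_{α/2} + z_β) / d)².
z_{α/2} + z_β = 2.326 + 0.842 = 3.168.
n = (3.168 / 0.95)² = 3.335² = 11.12.
Round up.

n = 12 pairs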